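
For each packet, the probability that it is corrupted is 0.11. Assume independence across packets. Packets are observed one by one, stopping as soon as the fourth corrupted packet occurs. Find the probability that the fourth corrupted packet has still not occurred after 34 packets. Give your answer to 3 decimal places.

Needing more than 34 packets ⇔ fewer than 4 successes in the first 34. With X ~ Binomial(34, 0.11), P(Y > 34) = P(X ≤ 3).
  k=0: C(34,0)·0.11^0·0.89^34 = 0.01902
  k=1: C(34,1)·0.11^1·0.89^33 = 0.07994
  k=2: C(34,2)·0.11^2·0.89^32 = 0.16302
  k=3: C(34,3)·0.11^3·0.89^31 = 0.21491
P(X ≤ 3) = 0.47688

0.477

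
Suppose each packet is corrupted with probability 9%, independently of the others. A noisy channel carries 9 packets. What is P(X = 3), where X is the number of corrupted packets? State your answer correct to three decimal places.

0.035

X ~ Binomial(n=9, p=0.09).
P(X=3) = C(9,3) · p^3 · (1−p)^6
= 84 · 0.000729 · 0.56787 = 0.03477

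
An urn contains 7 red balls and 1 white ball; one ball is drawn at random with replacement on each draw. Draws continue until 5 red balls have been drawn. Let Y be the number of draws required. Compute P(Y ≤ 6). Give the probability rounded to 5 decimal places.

Finishing within 6 draws ⇔ at least 5 successes in the first 6. With X ~ Binomial(6, 0.875), P(Y ≤ 6) = 1 − P(X ≤ 4).
  k=0: C(6,0)·0.875^0·0.125^6 = 0.0000038
  k=1: C(6,1)·0.875^1·0.125^5 = 0.0001602
  k=2: C(6,2)·0.875^2·0.125^4 = 0.0028038
  k=3: C(6,3)·0.875^3·0.125^3 = 0.0261688
  k=4: C(6,4)·0.875^4·0.125^2 = 0.1373863
1 − 0.1665230 = 0.8334770

0.83348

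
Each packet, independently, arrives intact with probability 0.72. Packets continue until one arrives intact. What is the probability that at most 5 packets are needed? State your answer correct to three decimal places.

Y = number of packets to the first success; geometric, p = 0.72.
P(Y ≤ 5) = 1 − (1−p)^5 = 1 − 0.00172 = 0.99828

0.998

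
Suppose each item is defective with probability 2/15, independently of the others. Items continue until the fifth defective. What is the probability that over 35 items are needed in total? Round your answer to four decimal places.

Needing more than 35 items ⇔ fewer than 5 successes in the first 35. With X ~ Binomial(35, 0.133333), P(Y > 35) = P(X ≤ 4).
  k=0: C(35,0)·0.133333^0·0.866667^35 = 0.006681
  k=1: C(35,1)·0.133333^1·0.866667^34 = 0.035973
  k=2: C(35,2)·0.133333^2·0.866667^33 = 0.094084
  k=3: C(35,3)·0.133333^3·0.866667^32 = 0.159218
  k=4: C(35,4)·0.133333^4·0.866667^31 = 0.195961
P(X ≤ 4) = 0.491917

0.4919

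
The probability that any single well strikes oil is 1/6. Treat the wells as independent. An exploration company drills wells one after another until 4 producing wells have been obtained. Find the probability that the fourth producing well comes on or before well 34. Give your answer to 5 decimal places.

Finishing within 34 wells ⇔ at least 4 successes in the first 34. With X ~ Binomial(34, 0.166667), P(Y ≤ 34) = 1 − P(X ≤ 3).
  k=0: C(34,0)·0.166667^0·0.833333^34 = 0.0020316
  k=1: C(34,1)·0.166667^1·0.833333^33 = 0.0138149
  k=2: C(34,2)·0.166667^2·0.833333^32 = 0.0455890
  k=3: C(34,3)·0.166667^3·0.833333^31 = 0.0972566
1 − 0.1586921 = 0.8413079

0.84131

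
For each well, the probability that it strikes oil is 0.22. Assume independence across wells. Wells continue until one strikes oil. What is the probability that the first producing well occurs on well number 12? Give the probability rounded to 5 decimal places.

0.01430

Geometric (trials to first success), p = 0.22.
P(Y = 12) = (1−p)^11 · p = 0.065019 · 0.22 = 0.0143042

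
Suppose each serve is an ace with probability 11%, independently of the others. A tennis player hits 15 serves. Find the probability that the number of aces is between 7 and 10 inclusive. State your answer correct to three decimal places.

0.001

X ~ Binomial(15, 0.11); P(7 ≤ X ≤ 10) = Σ C(15,k) p^k (1−p)^(15−k) over k:
  k=7: C(15,7)·0.11^7·0.89^8 = 0.00049
  k=8: C(15,8)·0.11^8·0.89^7 = 0.00006
  k=9: C(15,9)·0.11^9·0.89^6 = 0.00001
  k=10: C(15,10)·0.11^10·0.89^5 = 0.00000
Total = 0.00056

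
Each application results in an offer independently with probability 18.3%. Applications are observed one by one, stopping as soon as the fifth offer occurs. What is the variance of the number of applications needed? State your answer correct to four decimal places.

121.9804

Y = total applications until the fifth success; negative binomial with r=5, p=0.183.
Var(Y) = r(1−p)/p² = 5·0.817 / 0.183² = 121.980352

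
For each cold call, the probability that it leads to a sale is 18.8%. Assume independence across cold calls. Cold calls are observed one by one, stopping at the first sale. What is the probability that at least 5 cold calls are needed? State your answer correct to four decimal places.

0.4347

Y = number of cold calls to the first success; geometric, p = 0.188.
P(Y > 4) = P(first 4 all fail) = (1−p)^4 = 0.434735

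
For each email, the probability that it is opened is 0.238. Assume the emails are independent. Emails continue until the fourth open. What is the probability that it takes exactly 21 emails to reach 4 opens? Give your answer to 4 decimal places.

Y = trial on which the fourth success occurs; negative binomial, r=4, p=0.238.
P(Y=21) = C(20,3) · p^4 · (1−p)^17
= 1140 · 0.0032085 · 0.0098454 = 0.036012

0.0360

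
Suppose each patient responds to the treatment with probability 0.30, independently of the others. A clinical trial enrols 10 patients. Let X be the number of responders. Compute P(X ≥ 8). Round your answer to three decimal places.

X ~ Binomial(10, 0.30); P(X ≥ 8) = Σ C(10,k) p^k (1−p)^(10−k) over k:
  k=8: C(10,8)·0.30^8·0.70^2 = 0.00145
  k=9: C(10,9)·0.30^9·0.70^1 = 0.00014
  k=10: C(10,10)·0.30^10·0.70^0 = 0.00001
Total = 0.00159

0.002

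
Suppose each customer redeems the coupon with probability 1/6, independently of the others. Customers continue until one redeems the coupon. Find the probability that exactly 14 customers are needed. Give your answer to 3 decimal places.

0.016

Geometric (trials to first success), p = 0.166667.
P(Y = 14) = (1−p)^13 · p = 0.093464 · 0.166667 = 0.01558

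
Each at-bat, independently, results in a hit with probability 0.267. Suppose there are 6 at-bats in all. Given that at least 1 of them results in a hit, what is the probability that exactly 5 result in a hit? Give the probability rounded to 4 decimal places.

0.0071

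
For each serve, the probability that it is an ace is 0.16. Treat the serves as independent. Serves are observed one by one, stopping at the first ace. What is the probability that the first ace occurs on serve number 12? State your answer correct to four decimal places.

0.0235

Geometric (trials to first success), p = 0.16.
P(Y = 12) = (1−p)^11 · p = 0.14692 · 0.16 = 0.023507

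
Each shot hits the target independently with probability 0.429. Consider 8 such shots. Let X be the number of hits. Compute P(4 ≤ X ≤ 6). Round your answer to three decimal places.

0.460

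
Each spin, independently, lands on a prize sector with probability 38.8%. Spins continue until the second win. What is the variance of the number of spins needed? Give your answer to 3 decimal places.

Y = total spins until the second success; negative binomial with r=2, p=0.388.
Var(Y) = r(1−p)/p² = 2·0.612 / 0.388² = 8.13051

8.131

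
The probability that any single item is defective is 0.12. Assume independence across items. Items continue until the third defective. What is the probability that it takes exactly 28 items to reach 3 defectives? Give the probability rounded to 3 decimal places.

Y = trial on which the third success occurs; negative binomial, r=3, p=0.12.
P(Y=28) = C(27,2) · p^3 · (1−p)^25
= 351 · 0.001728 · 0.040932 = 0.02483

0.025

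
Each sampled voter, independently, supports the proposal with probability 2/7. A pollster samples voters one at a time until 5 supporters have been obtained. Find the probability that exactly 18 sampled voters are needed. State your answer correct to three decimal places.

Y = trial on which the fifth success occurs; negative binomial, r=5, p=0.285714.
P(Y=18) = C(17,4) · p^5 · (1−p)^13
= 2380 · 0.001904 · 0.012599 = 0.05709

0.057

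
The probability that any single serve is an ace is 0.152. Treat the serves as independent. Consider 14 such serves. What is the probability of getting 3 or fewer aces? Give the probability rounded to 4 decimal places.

0.8481

X ~ Binomial(14, 0.152); P(X ≤ 3) = Σ C(14,k) p^k (1−p)^(14−k) over k:
  k=0: C(14,0)·0.152^0·0.848^14 = 0.099436
  k=1: C(14,1)·0.152^1·0.848^13 = 0.249527
  k=2: C(14,2)·0.152^2·0.848^12 = 0.290723
  k=3: C(14,3)·0.152^3·0.848^11 = 0.208443
Total = 0.848128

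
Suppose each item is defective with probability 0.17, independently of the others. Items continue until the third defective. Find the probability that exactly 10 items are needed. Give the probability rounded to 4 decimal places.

0.0480

Y = trial on which the third success occurs; negative binomial, r=3, p=0.17.
P(Y=10) = C(9,2) · p^3 · (1−p)^7
= 36 · 0.004913 · 0.27136 = 0.047995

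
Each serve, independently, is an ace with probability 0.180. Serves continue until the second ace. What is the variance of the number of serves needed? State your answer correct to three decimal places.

Y = total serves until the second success; negative binomial with r=2, p=0.18.
Var(Y) = r(1−p)/p² = 2·0.82 / 0.18² = 50.61728

50.617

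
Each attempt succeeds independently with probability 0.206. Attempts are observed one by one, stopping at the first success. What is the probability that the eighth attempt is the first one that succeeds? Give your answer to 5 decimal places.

0.04098

Geometric (trials to first success), p = 0.206.
P(Y = 8) = (1−p)^7 · p = 0.19895 · 0.206 = 0.0409837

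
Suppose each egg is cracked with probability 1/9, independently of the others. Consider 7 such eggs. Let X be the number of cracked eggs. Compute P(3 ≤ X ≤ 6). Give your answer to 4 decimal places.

0.0340

X ~ Binomial(7, 0.111111); P(3 ≤ X ≤ 6) = Σ C(7,k) p^k (1−p)^(7−k) over k:
  k=3: C(7,3)·0.111111^3·0.888889^4 = 0.029973
  k=4: C(7,4)·0.111111^4·0.888889^3 = 0.003747
  k=5: C(7,5)·0.111111^5·0.888889^2 = 0.000281
  k=6: C(7,6)·0.111111^6·0.888889^1 = 0.000012
Total = 0.034012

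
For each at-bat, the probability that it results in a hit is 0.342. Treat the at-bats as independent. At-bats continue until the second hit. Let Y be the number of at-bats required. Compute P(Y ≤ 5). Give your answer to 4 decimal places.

Finishing within 5 at-bats ⇔ at least 2 successes in the first 5. With X ~ Binomial(5, 0.342), P(Y ≤ 5) = 1 − P(X ≤ 1).
  k=0: C(5,0)·0.342^0·0.658^5 = 0.123347
  k=1: C(5,1)·0.342^1·0.658^4 = 0.320553
1 − 0.443900 = 0.556100

0.5561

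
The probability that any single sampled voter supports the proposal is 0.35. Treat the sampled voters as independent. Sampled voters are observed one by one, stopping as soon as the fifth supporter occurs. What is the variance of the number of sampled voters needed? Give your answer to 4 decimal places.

Y = total sampled voters until the fifth success; negative binomial with r=5, p=0.35.
Var(Y) = r(1−p)/p² = 5·0.65 / 0.35² = 26.530612

26.5306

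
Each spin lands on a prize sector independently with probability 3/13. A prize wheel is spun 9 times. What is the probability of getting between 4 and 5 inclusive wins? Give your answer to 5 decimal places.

X ~ Binomial(9, 0.230769); P(4 ≤ X ≤ 5) = Σ C(9,k) p^k (1−p)^(9−k) over k:
  k=4: C(9,4)·0.230769^4·0.769231^5 = 0.0962422
  k=5: C(9,5)·0.230769^5·0.769231^4 = 0.0288727
Total = 0.1251148

0.12511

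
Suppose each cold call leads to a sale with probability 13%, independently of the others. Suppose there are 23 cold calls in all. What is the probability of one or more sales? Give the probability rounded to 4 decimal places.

P(at least one) = 1 − P(none) = 1 − (1 − 0.13)^23
= 1 − 0.040639 = 0.959361

0.9594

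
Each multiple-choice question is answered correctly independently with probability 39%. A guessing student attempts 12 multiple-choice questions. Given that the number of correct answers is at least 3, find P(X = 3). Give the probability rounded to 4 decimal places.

X ~ Binomial(12, 0.39). Want P(X=3 | X≥3) = P(X=3) / P(X≥3).
P(X=3) = C(12,3)·0.39^3·0.61^9 = 0.152611
P(X≥3) = 1 − 0.002654 − 0.020365 − 0.071610 = 0.905371
Ratio = 0.152611 / 0.905371 = 0.168561

0.1686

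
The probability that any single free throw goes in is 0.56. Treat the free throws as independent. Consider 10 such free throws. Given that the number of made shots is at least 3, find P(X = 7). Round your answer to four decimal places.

0.1808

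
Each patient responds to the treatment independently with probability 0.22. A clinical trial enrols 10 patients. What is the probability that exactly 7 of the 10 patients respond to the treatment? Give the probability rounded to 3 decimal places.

X ~ Binomial(n=10, p=0.22).
P(X=7) = C(10,7) · p^7 · (1−p)^3
= 120 · 2.4944e-05 · 0.47455 = 0.00142

0.001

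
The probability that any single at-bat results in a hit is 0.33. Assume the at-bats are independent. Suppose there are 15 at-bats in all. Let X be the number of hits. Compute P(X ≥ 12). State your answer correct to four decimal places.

X ~ Binomial(15, 0.33); P(X ≥ 12) = Σ C(15,k) p^k (1−p)^(15−k) over k:
  k=12: C(15,12)·0.33^12·0.67^3 = 0.000228
  k=13: C(15,13)·0.33^13·0.67^2 = 0.000026
  k=14: C(15,14)·0.33^14·0.67^1 = 0.000002
  k=15: C(15,15)·0.33^15·0.67^0 = 0.000000
Total = 0.000256

0.0003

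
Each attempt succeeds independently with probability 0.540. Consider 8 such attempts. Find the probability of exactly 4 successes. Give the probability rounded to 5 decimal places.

0.26650

X ~ Binomial(n=8, p=0.54).
P(X=4) = C(8,4) · p^4 · (1−p)^4
= 70 · 0.085031 · 0.044775 = 0.2665044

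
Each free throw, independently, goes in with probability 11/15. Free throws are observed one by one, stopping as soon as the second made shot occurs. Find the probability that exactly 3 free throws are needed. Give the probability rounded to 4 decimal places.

0.2868

Y = trial on which the second success occurs; negative binomial, r=2, p=0.733333.
P(Y=3) = C(2,1) · p^2 · (1−p)^1
= 2 · 0.53778 · 0.26667 = 0.286815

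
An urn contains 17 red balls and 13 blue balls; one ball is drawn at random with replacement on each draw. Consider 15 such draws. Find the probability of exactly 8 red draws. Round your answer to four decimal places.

0.1963

X ~ Binomial(n=15, p=0.566667).
P(X=8) = C(15,8) · p^8 · (1−p)^7
= 6435 · 0.010632 · 0.0028692 = 0.196302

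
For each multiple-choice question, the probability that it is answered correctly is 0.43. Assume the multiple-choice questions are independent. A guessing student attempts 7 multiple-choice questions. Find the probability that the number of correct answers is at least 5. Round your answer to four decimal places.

0.1282

X ~ Binomial(7, 0.43); P(X ≥ 5) = Σ C(7,k) p^k (1−p)^(7−k) over k:
  k=5: C(7,5)·0.43^5·0.57^2 = 0.100302
  k=6: C(7,6)·0.43^6·0.57^1 = 0.025222
  k=7: C(7,7)·0.43^7·0.57^0 = 0.002718
Total = 0.128243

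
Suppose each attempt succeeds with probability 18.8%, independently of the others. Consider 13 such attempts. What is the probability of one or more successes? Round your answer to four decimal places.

P(at least one) = 1 − P(none) = 1 − (1 − 0.188)^13
= 1 − 0.066716 = 0.933284

0.9333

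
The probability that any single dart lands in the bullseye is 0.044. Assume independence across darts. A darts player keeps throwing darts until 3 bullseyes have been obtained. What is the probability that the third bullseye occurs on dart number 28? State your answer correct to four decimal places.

Y = trial on which the third success occurs; negative binomial, r=3, p=0.044.
P(Y=28) = C(27,2) · p^3 · (1−p)^25
= 351 · 8.5184e-05 · 0.32467 = 0.009708

0.0097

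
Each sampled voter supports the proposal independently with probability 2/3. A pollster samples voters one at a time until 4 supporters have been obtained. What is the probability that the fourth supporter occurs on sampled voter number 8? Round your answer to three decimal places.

0.085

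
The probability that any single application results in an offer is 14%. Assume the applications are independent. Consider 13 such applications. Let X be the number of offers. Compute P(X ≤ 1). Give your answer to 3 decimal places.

0.439

X ~ Binomial(13, 0.14); P(X ≤ 1) = Σ C(13,k) p^k (1−p)^(13−k) over k:
  k=0: C(13,0)·0.14^0·0.86^13 = 0.14076
  k=1: C(13,1)·0.14^1·0.86^12 = 0.29789
Total = 0.43865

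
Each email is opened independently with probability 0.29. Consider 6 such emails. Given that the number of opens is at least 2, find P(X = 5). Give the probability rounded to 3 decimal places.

X ~ Binomial(6, 0.29). Want P(X=5 | X≥2) = P(X=5) / P(X≥2).
P(X=5) = C(6,5)·0.29^5·0.71^1 = 0.00874
P(X≥2) = 1 − 0.12810 − 0.31394 = 0.55796
Ratio = 0.00874 / 0.55796 = 0.01566

0.016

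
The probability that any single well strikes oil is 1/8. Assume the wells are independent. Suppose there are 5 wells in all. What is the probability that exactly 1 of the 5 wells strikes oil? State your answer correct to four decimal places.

0.3664

X ~ Binomial(n=5, p=0.125).
P(X=1) = C(5,1) · p^1 · (1−p)^4
= 5 · 0.125 · 0.58618 = 0.366364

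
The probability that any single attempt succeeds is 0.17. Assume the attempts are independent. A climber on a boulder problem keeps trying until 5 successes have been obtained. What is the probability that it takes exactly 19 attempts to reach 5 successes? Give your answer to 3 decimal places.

0.032

Y = trial on which the fifth success occurs; negative binomial, r=5, p=0.17.
P(Y=19) = C(18,4) · p^5 · (1−p)^14
= 3060 · 0.00014199 · 0.073637 = 0.03199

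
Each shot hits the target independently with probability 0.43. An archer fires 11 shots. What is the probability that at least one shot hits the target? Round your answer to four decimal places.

0.9979

P(at least one) = 1 − P(none) = 1 − (1 − 0.43)^11
= 1 − 0.002064 = 0.997936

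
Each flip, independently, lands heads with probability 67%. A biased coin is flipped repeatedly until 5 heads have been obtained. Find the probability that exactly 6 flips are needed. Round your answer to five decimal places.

0.22277

Y = trial on which the fifth success occurs; negative binomial, r=5, p=0.67.
P(Y=6) = C(5,4) · p^5 · (1−p)^1
= 5 · 0.13501 · 0.33 = 0.2227706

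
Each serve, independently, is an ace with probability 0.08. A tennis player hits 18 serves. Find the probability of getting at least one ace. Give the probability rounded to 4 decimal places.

0.7771

P(at least one) = 1 − P(none) = 1 − (1 − 0.08)^18
= 1 − 0.222936 = 0.777064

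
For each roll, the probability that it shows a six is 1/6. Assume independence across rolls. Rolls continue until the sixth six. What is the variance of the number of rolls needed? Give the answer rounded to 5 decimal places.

Y = total rolls until the sixth success; negative binomial with r=6, p=0.166667.
Var(Y) = r(1−p)/p² = 6·0.833333 / 0.166667² = 180.0000000

180.00000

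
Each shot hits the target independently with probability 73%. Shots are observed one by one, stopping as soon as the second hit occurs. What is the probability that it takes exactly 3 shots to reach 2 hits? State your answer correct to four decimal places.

Y = trial on which the second success occurs; negative binomial, r=2, p=0.73.
P(Y=3) = C(2,1) · p^2 · (1−p)^1
= 2 · 0.5329 · 0.27 = 0.287766

0.2878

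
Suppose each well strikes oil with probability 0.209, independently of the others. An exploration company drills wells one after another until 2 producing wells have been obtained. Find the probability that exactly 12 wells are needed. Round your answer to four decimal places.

0.0461

Y = trial on which the second success occurs; negative binomial, r=2, p=0.209.
P(Y=12) = C(11,1) · p^2 · (1−p)^10
= 11 · 0.043681 · 0.095888 = 0.046073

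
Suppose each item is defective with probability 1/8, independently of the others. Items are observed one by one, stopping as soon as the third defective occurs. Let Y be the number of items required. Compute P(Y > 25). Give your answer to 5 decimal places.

0.37961

Needing more than 25 items ⇔ fewer than 3 successes in the first 25. With X ~ Binomial(25, 0.125), P(Y > 25) = P(X ≤ 2).
  k=0: C(25,0)·0.125^0·0.875^25 = 0.0354978
  k=1: C(25,1)·0.125^1·0.875^24 = 0.1267778
  k=2: C(25,2)·0.125^2·0.875^23 = 0.2173334
P(X ≤ 2) = 0.3796090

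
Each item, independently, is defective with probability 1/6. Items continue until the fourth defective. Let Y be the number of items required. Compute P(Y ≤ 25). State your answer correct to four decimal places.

Finishing within 25 items ⇔ at least 4 successes in the first 25. With X ~ Binomial(25, 0.166667), P(Y ≤ 25) = 1 − P(X ≤ 3).
  k=0: C(25,0)·0.166667^0·0.833333^25 = 0.010483
  k=1: C(25,1)·0.166667^1·0.833333^24 = 0.052413
  k=2: C(25,2)·0.166667^2·0.833333^23 = 0.125791
  k=3: C(25,3)·0.166667^3·0.833333^22 = 0.192880
1 − 0.381566 = 0.618434

0.6184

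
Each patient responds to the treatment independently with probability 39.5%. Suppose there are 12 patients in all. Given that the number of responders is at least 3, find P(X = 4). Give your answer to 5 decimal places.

X ~ Binomial(12, 0.395). Want P(X=4 | X≥3) = P(X=4) / P(X≥3).
P(X=4) = C(12,4)·0.395^4·0.605^8 = 0.2162901
P(X≥3) = 1 − 0.0024047 − 0.0188403 − 0.0676537 = 0.9111012
Ratio = 0.2162901 / 0.9111012 = 0.2373941

0.23739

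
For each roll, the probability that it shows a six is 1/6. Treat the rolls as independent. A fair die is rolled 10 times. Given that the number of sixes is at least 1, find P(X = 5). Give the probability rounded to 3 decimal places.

0.016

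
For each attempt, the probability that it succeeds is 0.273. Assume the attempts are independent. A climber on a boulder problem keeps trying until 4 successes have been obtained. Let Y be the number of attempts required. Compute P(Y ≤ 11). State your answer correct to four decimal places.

Finishing within 11 attempts ⇔ at least 4 successes in the first 11. With X ~ Binomial(11, 0.273), P(Y ≤ 11) = 1 − P(X ≤ 3).
  k=0: C(11,0)·0.273^0·0.727^11 = 0.029983
  k=1: C(11,1)·0.273^1·0.727^10 = 0.123851
  k=2: C(11,2)·0.273^2·0.727^9 = 0.232540
  k=3: C(11,3)·0.273^3·0.727^8 = 0.261967
1 − 0.648342 = 0.351658

0.3517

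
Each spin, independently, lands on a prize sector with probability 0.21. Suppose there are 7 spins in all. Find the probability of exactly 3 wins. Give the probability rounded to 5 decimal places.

X ~ Binomial(n=7, p=0.21).
P(X=3) = C(7,3) · p^3 · (1−p)^4
= 35 · 0.009261 · 0.3895 = 0.1262508

0.12625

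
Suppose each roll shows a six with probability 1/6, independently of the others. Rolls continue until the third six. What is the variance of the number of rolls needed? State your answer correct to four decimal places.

90.0000

Y = total rolls until the third success; negative binomial with r=3, p=0.166667.
Var(Y) = r(1−p)/p² = 3·0.833333 / 0.166667² = 90.000000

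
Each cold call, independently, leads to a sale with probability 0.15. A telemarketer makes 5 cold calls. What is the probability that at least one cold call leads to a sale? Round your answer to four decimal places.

0.5563

P(at least one) = 1 − P(none) = 1 − (1 − 0.15)^5
= 1 − 0.443705 = 0.556295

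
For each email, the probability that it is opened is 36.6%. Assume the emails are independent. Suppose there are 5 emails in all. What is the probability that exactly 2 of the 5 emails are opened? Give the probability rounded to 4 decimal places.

0.3414

X ~ Binomial(n=5, p=0.366).
P(X=2) = C(5,2) · p^2 · (1−p)^3
= 10 · 0.13396 · 0.25484 = 0.341374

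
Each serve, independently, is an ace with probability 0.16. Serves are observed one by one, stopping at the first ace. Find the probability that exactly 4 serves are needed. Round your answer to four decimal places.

0.0948

Geometric (trials to first success), p = 0.16.
P(Y = 4) = (1−p)^3 · p = 0.5927 · 0.16 = 0.094833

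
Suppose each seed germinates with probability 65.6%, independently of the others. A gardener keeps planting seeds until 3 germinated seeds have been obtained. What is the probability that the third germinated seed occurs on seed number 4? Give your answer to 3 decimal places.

Y = trial on which the third success occurs; negative binomial, r=3, p=0.656.
P(Y=4) = C(3,2) · p^3 · (1−p)^1
= 3 · 0.2823 · 0.344 = 0.29133

0.291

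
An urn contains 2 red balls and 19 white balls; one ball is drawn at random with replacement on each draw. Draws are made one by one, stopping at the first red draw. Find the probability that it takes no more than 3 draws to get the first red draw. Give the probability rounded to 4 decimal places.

0.2594

Y = number of draws to the first success; geometric, p = 0.095238.
P(Y ≤ 3) = 1 − (1−p)^3 = 1 − 0.740633 = 0.259367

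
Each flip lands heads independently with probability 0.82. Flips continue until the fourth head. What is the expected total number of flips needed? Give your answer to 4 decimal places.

4.8780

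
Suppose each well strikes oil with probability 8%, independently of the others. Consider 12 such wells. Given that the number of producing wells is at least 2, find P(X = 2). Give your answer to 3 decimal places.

X ~ Binomial(12, 0.08). Want P(X=2 | X≥2) = P(X=2) / P(X≥2).
P(X=2) = C(12,2)·0.08^2·0.92^10 = 0.18349
P(X≥2) = 1 − 0.36767 − 0.38365 = 0.24868
Ratio = 0.18349 / 0.24868 = 0.73783

0.738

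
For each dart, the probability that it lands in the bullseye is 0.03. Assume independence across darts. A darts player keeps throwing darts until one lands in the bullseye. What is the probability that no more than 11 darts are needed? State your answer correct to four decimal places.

Y = number of darts to the first success; geometric, p = 0.03.
P(Y ≤ 11) = 1 − (1−p)^11 = 1 − 0.715301 = 0.284699

0.2847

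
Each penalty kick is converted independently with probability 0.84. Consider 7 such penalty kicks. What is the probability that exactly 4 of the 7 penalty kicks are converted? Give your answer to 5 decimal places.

0.07137

X ~ Binomial(n=7, p=0.84).
P(X=4) = C(7,4) · p^4 · (1−p)^3
= 35 · 0.49787 · 0.004096 = 0.0713748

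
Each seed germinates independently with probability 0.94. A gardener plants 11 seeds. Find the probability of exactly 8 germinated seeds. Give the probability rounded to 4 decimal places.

X ~ Binomial(n=11, p=0.94).
P(X=8) = C(11,8) · p^8 · (1−p)^3
= 165 · 0.60957 · 0.000216 = 0.021725

0.0217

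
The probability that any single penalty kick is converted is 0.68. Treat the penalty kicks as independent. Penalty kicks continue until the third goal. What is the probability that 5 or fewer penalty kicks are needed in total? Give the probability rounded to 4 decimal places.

Finishing within 5 penalty kicks ⇔ at least 3 successes in the first 5. With X ~ Binomial(5, 0.68), P(Y ≤ 5) = 1 − P(X ≤ 2).
  k=0: C(5,0)·0.68^0·0.32^5 = 0.003355
  k=1: C(5,1)·0.68^1·0.32^4 = 0.035652
  k=2: C(5,2)·0.68^2·0.32^3 = 0.151519
1 − 0.190526 = 0.809474

0.8095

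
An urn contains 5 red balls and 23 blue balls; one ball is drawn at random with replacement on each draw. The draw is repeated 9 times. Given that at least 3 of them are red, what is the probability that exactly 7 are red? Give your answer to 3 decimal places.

X ~ Binomial(9, 0.178571). Want P(X=7 | X≥3) = P(X=7) / P(X≥3).
P(X=7) = C(9,7)·0.178571^7·0.821429^2 = 0.00014
P(X≥3) = 1 − 0.17027 − 0.33313 − 0.28968 = 0.20693
Ratio = 0.00014 / 0.20693 = 0.00068

0.001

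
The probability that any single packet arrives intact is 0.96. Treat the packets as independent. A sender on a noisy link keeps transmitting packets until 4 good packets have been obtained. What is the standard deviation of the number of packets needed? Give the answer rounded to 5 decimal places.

Y = total packets until the fourth success; negative binomial with r=4, p=0.96.
SD(Y) = √[r(1−p)/p²] = √(0.1736111) = 0.4166667

0.41667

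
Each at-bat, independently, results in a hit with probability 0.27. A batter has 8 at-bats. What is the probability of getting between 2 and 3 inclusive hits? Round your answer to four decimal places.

0.5374

X ~ Binomial(8, 0.27); P(2 ≤ X ≤ 3) = Σ C(8,k) p^k (1−p)^(8−k) over k:
  k=2: C(8,2)·0.27^2·0.73^6 = 0.308903
  k=3: C(8,3)·0.27^3·0.73^5 = 0.228504
Total = 0.537407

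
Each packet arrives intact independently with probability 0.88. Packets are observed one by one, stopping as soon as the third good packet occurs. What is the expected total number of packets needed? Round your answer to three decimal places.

Y = total packets until the third success; negative binomial with r=3, p=0.88.
E[Y] = r / p = 3 / 0.88 = 3.40909

3.409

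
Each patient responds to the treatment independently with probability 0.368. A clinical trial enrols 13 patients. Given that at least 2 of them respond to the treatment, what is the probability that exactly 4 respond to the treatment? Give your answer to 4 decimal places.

0.2157

X ~ Binomial(13, 0.368). Want P(X=4 | X≥2) = P(X=4) / P(X≥2).
P(X=4) = C(13,4)·0.368^4·0.632^9 = 0.210936
P(X≥2) = 1 − 0.002566 − 0.019427 = 0.978007
Ratio = 0.210936 / 0.978007 = 0.215680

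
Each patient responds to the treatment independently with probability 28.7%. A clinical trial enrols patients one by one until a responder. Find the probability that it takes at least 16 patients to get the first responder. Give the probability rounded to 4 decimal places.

0.0063

Y = number of patients to the first success; geometric, p = 0.287.
P(Y > 15) = P(first 15 all fail) = (1−p)^15 = 0.006257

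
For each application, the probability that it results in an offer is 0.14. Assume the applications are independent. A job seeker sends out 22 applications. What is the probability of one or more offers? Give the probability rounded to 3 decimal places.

0.964

P(at least one) = 1 − P(none) = 1 − (1 − 0.14)^22
= 1 − 0.03622 = 0.96378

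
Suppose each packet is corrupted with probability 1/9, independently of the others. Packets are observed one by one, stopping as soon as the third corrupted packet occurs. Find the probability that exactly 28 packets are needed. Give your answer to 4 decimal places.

0.0253

Y = trial on which the third success occurs; negative binomial, r=3, p=0.111111.
P(Y=28) = C(27,2) · p^3 · (1−p)^25
= 351 · 0.0013717 · 0.052624 = 0.025338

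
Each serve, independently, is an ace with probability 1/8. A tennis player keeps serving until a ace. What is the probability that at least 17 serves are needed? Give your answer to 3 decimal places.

Y = number of serves to the first success; geometric, p = 0.125.
P(Y > 16) = P(first 16 all fail) = (1−p)^16 = 0.11807

0.118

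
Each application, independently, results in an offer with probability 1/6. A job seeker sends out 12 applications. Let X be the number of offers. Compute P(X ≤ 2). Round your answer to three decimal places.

X ~ Binomial(12, 0.166667); P(X ≤ 2) = Σ C(12,k) p^k (1−p)^(12−k) over k:
  k=0: C(12,0)·0.166667^0·0.833333^12 = 0.11216
  k=1: C(12,1)·0.166667^1·0.833333^11 = 0.26918
  k=2: C(12,2)·0.166667^2·0.833333^10 = 0.29609
Total = 0.67743

0.677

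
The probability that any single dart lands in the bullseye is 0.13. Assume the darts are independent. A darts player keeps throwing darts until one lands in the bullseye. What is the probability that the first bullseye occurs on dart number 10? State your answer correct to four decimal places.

Geometric (trials to first success), p = 0.13.
P(Y = 10) = (1−p)^9 · p = 0.28554 · 0.13 = 0.037121

0.0371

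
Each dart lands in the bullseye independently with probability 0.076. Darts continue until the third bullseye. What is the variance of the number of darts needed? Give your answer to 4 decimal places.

479.9169

Y = total darts until the third success; negative binomial with r=3, p=0.076.
Var(Y) = r(1−p)/p² = 3·0.924 / 0.076² = 479.916898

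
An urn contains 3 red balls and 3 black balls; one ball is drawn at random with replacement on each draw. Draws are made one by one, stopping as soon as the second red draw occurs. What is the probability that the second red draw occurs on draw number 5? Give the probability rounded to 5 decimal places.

0.12500

Y = trial on which the second success occurs; negative binomial, r=2, p=0.50.
P(Y=5) = C(4,1) · p^2 · (1−p)^3
= 4 · 0.25 · 0.125 = 0.1250000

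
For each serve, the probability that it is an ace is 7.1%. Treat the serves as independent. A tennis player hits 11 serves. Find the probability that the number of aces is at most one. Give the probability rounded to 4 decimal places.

0.8188

X ~ Binomial(11, 0.071); P(X ≤ 1) = Σ C(11,k) p^k (1−p)^(11−k) over k:
  k=0: C(11,0)·0.071^0·0.929^11 = 0.444808
  k=1: C(11,1)·0.071^1·0.929^10 = 0.373945
Total = 0.818754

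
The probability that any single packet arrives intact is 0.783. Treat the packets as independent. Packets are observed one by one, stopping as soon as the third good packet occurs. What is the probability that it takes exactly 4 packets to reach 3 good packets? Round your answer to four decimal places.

Y = trial on which the third success occurs; negative binomial, r=3, p=0.783.
P(Y=4) = C(3,2) · p^3 · (1−p)^1
= 3 · 0.48005 · 0.217 = 0.312512

0.3125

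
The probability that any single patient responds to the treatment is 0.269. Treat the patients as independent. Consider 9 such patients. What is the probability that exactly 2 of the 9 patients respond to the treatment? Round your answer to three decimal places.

0.291

X ~ Binomial(n=9, p=0.269).
P(X=2) = C(9,2) · p^2 · (1−p)^7
= 36 · 0.072361 · 0.11154 = 0.29056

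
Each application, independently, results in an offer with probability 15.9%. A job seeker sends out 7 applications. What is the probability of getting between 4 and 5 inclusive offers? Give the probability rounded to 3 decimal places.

X ~ Binomial(7, 0.159); P(4 ≤ X ≤ 5) = Σ C(7,k) p^k (1−p)^(7−k) over k:
  k=4: C(7,4)·0.159^4·0.841^3 = 0.01331
  k=5: C(7,5)·0.159^5·0.841^2 = 0.00151
Total = 0.01482

0.015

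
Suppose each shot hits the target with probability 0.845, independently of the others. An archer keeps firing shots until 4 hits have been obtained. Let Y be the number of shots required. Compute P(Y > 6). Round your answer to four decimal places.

0.0516

Needing more than 6 shots ⇔ fewer than 4 successes in the first 6. With X ~ Binomial(6, 0.845), P(Y > 6) = P(X ≤ 3).
  k=0: C(6,0)·0.845^0·0.155^6 = 0.000014
  k=1: C(6,1)·0.845^1·0.155^5 = 0.000454
  k=2: C(6,2)·0.845^2·0.155^4 = 0.006182
  k=3: C(6,3)·0.845^3·0.155^3 = 0.044936
P(X ≤ 3) = 0.051586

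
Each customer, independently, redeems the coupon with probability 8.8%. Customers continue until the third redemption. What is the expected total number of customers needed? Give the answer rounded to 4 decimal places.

Y = total customers until the third success; negative binomial with r=3, p=0.088.
E[Y] = r / p = 3 / 0.088 = 34.090909

34.0909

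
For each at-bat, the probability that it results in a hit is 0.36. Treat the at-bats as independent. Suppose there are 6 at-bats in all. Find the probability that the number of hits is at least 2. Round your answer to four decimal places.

0.6994

X ~ Binomial(6, 0.36); P(X ≥ 2) = Σ C(6,k) p^k (1−p)^(6−k) over k:
  k=2: C(6,2)·0.36^2·0.64^4 = 0.326149
  k=3: C(6,3)·0.36^3·0.64^3 = 0.244612
  k=4: C(6,4)·0.36^4·0.64^2 = 0.103196
  k=5: C(6,5)·0.36^5·0.64^1 = 0.023219
  k=6: C(6,6)·0.36^6·0.64^0 = 0.002177
Total = 0.699352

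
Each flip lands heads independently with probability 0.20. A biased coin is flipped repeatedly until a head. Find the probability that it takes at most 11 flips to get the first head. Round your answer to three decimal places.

Y = number of flips to the first success; geometric, p = 0.20.
P(Y ≤ 11) = 1 − (1−p)^11 = 1 − 0.08590 = 0.91410

0.914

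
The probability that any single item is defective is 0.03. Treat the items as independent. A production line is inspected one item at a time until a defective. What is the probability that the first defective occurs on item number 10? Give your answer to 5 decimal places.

Geometric (trials to first success), p = 0.03.
P(Y = 10) = (1−p)^9 · p = 0.76023 · 0.03 = 0.0228069

0.02281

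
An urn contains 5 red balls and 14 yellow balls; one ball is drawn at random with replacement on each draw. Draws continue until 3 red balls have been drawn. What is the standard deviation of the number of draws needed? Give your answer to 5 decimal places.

5.64978

Y = total draws until the third success; negative binomial with r=3, p=0.263158.
SD(Y) = √[r(1−p)/p²] = √(31.9200000) = 5.6497788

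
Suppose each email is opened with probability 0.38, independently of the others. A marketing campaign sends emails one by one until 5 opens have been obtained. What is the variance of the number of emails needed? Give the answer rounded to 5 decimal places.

21.46814

Y = total emails until the fifth success; negative binomial with r=5, p=0.38.
Var(Y) = r(1−p)/p² = 5·0.62 / 0.38² = 21.4681440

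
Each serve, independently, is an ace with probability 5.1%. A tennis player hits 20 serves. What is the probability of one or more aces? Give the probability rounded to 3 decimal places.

P(at least one) = 1 − P(none) = 1 − (1 − 0.051)^20
= 1 − 0.35101 = 0.64899

0.649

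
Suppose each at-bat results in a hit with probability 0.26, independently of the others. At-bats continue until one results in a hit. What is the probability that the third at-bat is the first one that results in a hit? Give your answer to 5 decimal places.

0.14238

Geometric (trials to first success), p = 0.26.
P(Y = 3) = (1−p)^2 · p = 0.5476 · 0.26 = 0.1423760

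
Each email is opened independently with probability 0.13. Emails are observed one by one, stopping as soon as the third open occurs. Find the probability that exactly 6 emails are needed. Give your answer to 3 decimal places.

0.014

Y = trial on which the third success occurs; negative binomial, r=3, p=0.13.
P(Y=6) = C(5,2) · p^3 · (1−p)^3
= 10 · 0.002197 · 0.6585 = 0.01447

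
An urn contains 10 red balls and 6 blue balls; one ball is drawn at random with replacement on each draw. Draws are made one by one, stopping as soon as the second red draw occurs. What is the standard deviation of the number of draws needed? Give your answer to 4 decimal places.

Y = total draws until the second success; negative binomial with r=2, p=0.625.
SD(Y) = √[r(1−p)/p²] = √(1.920000) = 1.385641

1.3856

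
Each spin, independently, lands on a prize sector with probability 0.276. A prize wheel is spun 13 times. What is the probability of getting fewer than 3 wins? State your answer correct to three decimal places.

0.260

X ~ Binomial(13, 0.276); P(X ≤ 2) = Σ C(13,k) p^k (1−p)^(13−k) over k:
  k=0: C(13,0)·0.276^0·0.724^13 = 0.01502
  k=1: C(13,1)·0.276^1·0.724^12 = 0.07442
  k=2: C(13,2)·0.276^2·0.724^11 = 0.17023
Total = 0.25967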